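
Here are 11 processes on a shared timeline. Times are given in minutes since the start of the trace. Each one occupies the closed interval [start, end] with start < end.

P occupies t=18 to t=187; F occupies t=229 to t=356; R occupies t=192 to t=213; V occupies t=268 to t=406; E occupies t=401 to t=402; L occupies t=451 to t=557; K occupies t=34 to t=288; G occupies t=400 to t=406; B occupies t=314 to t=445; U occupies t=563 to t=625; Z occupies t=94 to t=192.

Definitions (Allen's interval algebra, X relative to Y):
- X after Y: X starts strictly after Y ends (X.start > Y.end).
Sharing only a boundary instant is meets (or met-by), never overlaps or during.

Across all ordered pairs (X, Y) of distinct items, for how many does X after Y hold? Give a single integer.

40

Checking all 110 ordered pairs for relation 'after'; matching pairs in alphabetical order:
(B, K): B after K ✓
(B, P): B after P ✓
(B, R): B after R ✓
(B, Z): B after Z ✓
(E, F): E after F ✓
(E, K): E after K ✓
(E, P): E after P ✓
(E, R): E after R ✓
(E, Z): E after Z ✓
(F, P): F after P ✓
(F, R): F after R ✓
(F, Z): F after Z ✓
(G, F): G after F ✓
(G, K): G after K ✓
(G, P): G after P ✓
(G, R): G after R ✓
(G, Z): G after Z ✓
(L, B): L after B ✓
(L, E): L after E ✓
(L, F): L after F ✓
(L, G): L after G ✓
(L, K): L after K ✓
(L, P): L after P ✓
(L, R): L after R ✓
... plus 16 further pairs not listed.
Count: 40.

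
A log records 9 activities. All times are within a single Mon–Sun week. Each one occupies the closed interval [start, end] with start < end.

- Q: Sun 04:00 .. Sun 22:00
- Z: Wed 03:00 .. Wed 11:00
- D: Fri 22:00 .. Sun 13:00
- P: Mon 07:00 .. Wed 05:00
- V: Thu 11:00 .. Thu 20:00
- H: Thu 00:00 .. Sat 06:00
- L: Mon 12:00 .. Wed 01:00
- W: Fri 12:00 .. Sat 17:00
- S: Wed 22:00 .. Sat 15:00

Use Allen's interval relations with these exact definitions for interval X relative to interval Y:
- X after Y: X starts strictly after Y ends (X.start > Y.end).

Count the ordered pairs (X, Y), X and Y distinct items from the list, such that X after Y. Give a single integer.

Checking all 72 ordered pairs for relation 'after'; matching pairs in alphabetical order:
(D, L): D after L ✓
(D, P): D after P ✓
(D, V): D after V ✓
(D, Z): D after Z ✓
(H, L): H after L ✓
(H, P): H after P ✓
(H, Z): H after Z ✓
(Q, H): Q after H ✓
(Q, L): Q after L ✓
(Q, P): Q after P ✓
(Q, S): Q after S ✓
(Q, V): Q after V ✓
(Q, W): Q after W ✓
(Q, Z): Q after Z ✓
(S, L): S after L ✓
(S, P): S after P ✓
(S, Z): S after Z ✓
(V, L): V after L ✓
(V, P): V after P ✓
(V, Z): V after Z ✓
(W, L): W after L ✓
(W, P): W after P ✓
(W, V): W after V ✓
(W, Z): W after Z ✓
... plus 1 further pairs not listed.
Count: 25.

25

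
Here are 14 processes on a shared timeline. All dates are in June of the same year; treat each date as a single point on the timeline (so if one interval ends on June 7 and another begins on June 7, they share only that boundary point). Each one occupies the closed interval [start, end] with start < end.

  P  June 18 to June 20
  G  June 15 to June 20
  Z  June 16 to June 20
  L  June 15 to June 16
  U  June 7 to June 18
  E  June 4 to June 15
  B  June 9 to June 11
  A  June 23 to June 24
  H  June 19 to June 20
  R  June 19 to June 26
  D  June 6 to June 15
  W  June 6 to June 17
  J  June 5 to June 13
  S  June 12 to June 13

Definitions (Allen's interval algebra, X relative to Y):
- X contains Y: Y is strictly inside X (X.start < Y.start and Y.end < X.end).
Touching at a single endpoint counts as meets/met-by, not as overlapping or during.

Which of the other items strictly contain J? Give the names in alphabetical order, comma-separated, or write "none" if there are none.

Target J = [June 5, June 13].
A [June 23, June 24] → after → no.
B [June 9, June 11] → during → no.
D [June 6, June 15] → overlapped-by → no.
E [June 4, June 15] → contains → yes.
G [June 15, June 20] → after → no.
H [June 19, June 20] → after → no.
L [June 15, June 16] → after → no.
P [June 18, June 20] → after → no.
R [June 19, June 26] → after → no.
S [June 12, June 13] → finishes → no.
U [June 7, June 18] → overlapped-by → no.
W [June 6, June 17] → overlapped-by → no.
Z [June 16, June 20] → after → no.
Result: E.

E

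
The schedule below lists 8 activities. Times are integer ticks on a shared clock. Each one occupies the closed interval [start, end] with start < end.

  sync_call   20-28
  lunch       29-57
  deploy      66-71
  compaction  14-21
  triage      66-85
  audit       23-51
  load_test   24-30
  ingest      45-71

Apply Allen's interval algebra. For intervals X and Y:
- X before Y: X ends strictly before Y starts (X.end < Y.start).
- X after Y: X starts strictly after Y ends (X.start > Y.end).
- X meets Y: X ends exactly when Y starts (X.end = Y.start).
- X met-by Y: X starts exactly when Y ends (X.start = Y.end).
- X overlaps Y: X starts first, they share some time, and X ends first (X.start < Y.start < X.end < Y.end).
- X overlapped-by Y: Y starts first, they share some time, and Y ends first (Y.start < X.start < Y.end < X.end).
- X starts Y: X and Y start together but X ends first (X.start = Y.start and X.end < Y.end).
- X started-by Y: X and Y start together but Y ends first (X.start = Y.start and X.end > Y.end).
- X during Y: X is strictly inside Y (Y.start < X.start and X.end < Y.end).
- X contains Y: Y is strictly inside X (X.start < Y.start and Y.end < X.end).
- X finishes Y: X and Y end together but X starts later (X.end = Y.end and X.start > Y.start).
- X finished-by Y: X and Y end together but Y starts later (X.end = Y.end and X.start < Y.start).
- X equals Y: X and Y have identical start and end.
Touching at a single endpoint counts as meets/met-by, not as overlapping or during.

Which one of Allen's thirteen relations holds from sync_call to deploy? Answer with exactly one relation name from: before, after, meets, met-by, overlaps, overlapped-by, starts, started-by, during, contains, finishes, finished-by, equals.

before

sync_call = [20, 28]; deploy = [66, 71].
Compare endpoints: sync_call.start < deploy.start, sync_call.start < deploy.end, sync_call.end < deploy.start, sync_call.end < deploy.end.
That pattern is 'before'.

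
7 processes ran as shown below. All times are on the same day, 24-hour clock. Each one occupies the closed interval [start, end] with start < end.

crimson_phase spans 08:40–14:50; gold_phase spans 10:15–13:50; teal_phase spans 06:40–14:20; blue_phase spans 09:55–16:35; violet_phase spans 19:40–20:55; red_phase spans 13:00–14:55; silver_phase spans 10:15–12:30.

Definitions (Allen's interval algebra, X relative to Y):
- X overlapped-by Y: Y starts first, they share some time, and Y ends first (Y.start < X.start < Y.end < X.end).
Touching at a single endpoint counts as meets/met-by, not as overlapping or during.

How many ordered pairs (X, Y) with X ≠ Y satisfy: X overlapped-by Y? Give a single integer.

6

Checking all 42 ordered pairs for relation 'overlapped-by'; matching pairs in alphabetical order:
(blue_phase, crimson_phase): blue_phase overlapped-by crimson_phase ✓
(blue_phase, teal_phase): blue_phase overlapped-by teal_phase ✓
(crimson_phase, teal_phase): crimson_phase overlapped-by teal_phase ✓
(red_phase, crimson_phase): red_phase overlapped-by crimson_phase ✓
(red_phase, gold_phase): red_phase overlapped-by gold_phase ✓
(red_phase, teal_phase): red_phase overlapped-by teal_phase ✓
Count: 6.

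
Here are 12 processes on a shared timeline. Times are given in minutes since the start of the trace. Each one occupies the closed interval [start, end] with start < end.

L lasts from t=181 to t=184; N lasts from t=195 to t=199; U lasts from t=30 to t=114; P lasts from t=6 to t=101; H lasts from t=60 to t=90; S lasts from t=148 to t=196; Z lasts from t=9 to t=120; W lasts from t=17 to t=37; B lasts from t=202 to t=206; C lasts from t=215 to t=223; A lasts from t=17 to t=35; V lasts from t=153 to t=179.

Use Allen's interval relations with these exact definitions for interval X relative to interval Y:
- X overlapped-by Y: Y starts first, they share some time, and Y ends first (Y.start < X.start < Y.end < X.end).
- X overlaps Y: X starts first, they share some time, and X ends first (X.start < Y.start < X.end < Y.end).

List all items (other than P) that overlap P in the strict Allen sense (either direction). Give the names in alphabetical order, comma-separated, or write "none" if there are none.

U, Z

Target P = [t=6, t=101].
A [t=17, t=35] → during → no.
B [t=202, t=206] → after → no.
C [t=215, t=223] → after → no.
H [t=60, t=90] → during → no.
L [t=181, t=184] → after → no.
N [t=195, t=199] → after → no.
S [t=148, t=196] → after → no.
U [t=30, t=114] → overlapped-by → yes.
V [t=153, t=179] → after → no.
W [t=17, t=37] → during → no.
Z [t=9, t=120] → overlapped-by → yes.
Result: U, Z.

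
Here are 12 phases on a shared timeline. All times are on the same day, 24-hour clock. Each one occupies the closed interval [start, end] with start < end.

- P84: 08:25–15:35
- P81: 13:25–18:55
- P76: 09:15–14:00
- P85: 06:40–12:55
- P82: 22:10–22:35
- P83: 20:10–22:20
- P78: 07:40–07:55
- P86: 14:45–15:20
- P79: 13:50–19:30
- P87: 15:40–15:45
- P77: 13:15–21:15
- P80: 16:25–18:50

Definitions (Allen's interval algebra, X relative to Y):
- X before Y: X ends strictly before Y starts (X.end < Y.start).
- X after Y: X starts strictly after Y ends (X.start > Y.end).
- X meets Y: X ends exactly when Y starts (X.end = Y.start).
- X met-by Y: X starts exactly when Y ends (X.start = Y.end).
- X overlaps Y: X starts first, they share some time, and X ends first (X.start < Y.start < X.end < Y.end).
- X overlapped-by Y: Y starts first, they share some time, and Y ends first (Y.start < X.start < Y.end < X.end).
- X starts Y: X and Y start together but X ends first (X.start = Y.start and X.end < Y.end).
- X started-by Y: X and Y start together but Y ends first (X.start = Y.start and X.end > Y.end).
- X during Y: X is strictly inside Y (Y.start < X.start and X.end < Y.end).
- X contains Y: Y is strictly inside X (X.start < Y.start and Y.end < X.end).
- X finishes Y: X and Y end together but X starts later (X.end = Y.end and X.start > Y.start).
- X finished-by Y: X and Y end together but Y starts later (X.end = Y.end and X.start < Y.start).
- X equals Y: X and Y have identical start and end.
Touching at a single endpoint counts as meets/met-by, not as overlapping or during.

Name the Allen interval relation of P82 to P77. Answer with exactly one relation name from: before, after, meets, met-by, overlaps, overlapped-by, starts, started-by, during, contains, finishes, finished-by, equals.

after

P82 = [22:10, 22:35]; P77 = [13:15, 21:15].
Compare endpoints: P82.start > P77.start, P82.start > P77.end, P82.end > P77.start, P82.end > P77.end.
That pattern is 'after'.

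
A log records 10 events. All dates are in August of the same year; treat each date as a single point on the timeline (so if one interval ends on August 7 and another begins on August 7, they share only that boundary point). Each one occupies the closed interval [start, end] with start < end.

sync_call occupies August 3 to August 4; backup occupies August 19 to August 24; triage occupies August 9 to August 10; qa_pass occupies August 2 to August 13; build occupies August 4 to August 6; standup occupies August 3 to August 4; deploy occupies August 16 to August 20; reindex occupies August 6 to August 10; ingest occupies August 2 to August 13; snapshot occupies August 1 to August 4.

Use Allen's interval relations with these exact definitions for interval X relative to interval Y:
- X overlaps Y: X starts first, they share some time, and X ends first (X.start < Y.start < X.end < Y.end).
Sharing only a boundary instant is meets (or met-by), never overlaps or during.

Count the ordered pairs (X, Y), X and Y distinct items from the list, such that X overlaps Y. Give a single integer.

Checking all 90 ordered pairs for relation 'overlaps'; matching pairs in alphabetical order:
(deploy, backup): deploy overlaps backup ✓
(snapshot, ingest): snapshot overlaps ingest ✓
(snapshot, qa_pass): snapshot overlaps qa_pass ✓
Count: 3.

3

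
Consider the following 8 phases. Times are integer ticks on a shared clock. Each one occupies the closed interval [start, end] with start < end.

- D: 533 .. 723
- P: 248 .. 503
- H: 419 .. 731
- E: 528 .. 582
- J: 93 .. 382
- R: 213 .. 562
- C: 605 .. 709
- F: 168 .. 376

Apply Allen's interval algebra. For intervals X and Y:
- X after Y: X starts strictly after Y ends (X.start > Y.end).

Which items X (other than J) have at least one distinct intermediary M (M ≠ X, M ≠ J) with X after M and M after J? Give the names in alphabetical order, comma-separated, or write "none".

Target J = [93, 382].
Intermediaries M with M after J: C, D, E, H.
Via C — items with X after C: none.
Via D — items with X after D: none.
Via E — items with X after E: C.
Via H — items with X after H: none.
Union: C.

C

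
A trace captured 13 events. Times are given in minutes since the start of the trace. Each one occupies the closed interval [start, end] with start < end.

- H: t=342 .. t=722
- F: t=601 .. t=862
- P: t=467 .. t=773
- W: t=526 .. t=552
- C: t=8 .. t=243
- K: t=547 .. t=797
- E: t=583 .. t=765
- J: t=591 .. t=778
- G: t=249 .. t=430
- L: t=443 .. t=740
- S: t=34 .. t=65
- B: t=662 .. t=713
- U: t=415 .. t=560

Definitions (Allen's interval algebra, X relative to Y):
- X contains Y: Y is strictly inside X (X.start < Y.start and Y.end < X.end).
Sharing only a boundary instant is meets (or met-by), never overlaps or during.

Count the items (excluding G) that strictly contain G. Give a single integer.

Target G = [t=249, t=430].
B [t=662, t=713] → after → no.
C [t=8, t=243] → before → no.
E [t=583, t=765] → after → no.
F [t=601, t=862] → after → no.
H [t=342, t=722] → overlapped-by → no.
J [t=591, t=778] → after → no.
K [t=547, t=797] → after → no.
L [t=443, t=740] → after → no.
P [t=467, t=773] → after → no.
S [t=34, t=65] → before → no.
U [t=415, t=560] → overlapped-by → no.
W [t=526, t=552] → after → no.
Total: 0.

0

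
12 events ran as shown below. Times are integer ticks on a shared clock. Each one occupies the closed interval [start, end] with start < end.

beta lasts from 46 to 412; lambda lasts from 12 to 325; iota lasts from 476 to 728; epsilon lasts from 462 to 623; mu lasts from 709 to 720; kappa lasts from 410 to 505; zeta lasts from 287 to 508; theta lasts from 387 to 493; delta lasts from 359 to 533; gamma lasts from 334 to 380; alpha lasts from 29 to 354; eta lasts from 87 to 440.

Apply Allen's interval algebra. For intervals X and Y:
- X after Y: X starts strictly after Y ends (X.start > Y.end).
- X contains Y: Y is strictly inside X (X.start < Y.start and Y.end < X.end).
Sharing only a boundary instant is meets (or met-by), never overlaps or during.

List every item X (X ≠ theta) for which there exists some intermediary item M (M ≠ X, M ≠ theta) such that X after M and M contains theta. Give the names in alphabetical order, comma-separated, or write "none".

mu

Target theta = [387, 493].
Intermediaries M with M contains theta: delta, zeta.
Via delta — items with X after delta: mu.
Via zeta — items with X after zeta: mu.
Union: mu.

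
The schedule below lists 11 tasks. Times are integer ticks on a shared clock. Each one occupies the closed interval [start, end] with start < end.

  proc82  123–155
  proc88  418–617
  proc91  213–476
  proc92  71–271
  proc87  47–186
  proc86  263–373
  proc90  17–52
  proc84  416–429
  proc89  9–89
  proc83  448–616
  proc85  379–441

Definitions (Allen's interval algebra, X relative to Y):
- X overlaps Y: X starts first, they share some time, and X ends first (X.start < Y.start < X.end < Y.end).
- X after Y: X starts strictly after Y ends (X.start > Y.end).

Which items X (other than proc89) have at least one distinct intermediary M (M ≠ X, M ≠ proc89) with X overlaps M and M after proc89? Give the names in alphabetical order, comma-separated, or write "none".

proc84, proc85, proc91, proc92

Target proc89 = [9, 89].
Intermediaries M with M after proc89: proc82, proc83, proc84, proc85, proc86, proc88, proc91.
Via proc82 — items with X overlaps proc82: none.
Via proc83 — items with X overlaps proc83: proc91.
Via proc84 — items with X overlaps proc84: none.
Via proc85 — items with X overlaps proc85: none.
Via proc86 — items with X overlaps proc86: proc92.
Via proc88 — items with X overlaps proc88: proc84, proc85, proc91.
Via proc91 — items with X overlaps proc91: proc92.
Union: proc84, proc85, proc91, proc92.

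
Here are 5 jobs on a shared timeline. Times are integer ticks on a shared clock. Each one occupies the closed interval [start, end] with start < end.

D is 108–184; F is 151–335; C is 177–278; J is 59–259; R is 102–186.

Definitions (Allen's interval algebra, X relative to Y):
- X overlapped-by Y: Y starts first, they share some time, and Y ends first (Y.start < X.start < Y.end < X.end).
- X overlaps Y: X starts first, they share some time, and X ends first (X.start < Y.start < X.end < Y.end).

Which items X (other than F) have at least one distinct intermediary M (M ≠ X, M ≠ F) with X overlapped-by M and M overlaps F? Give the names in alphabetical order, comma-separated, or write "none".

C

Target F = [151, 335].
Intermediaries M with M overlaps F: D, J, R.
Via D — items with X overlapped-by D: C.
Via J — items with X overlapped-by J: C.
Via R — items with X overlapped-by R: C.
Union: C.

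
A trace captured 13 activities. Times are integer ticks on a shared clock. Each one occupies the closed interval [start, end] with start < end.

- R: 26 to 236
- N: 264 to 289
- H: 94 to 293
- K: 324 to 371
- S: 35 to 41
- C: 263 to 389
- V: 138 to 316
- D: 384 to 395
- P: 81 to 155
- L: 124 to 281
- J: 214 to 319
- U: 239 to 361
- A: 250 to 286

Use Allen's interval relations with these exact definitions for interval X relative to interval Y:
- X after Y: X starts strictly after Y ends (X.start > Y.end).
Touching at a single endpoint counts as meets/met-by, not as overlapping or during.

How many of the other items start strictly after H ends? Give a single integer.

Target H = [94, 293].
A [250, 286] → during → no.
C [263, 389] → overlapped-by → no.
D [384, 395] → after → counts.
J [214, 319] → overlapped-by → no.
K [324, 371] → after → counts.
L [124, 281] → during → no.
N [264, 289] → during → no.
P [81, 155] → overlaps → no.
R [26, 236] → overlaps → no.
S [35, 41] → before → no.
U [239, 361] → overlapped-by → no.
V [138, 316] → overlapped-by → no.
Total: 2.

2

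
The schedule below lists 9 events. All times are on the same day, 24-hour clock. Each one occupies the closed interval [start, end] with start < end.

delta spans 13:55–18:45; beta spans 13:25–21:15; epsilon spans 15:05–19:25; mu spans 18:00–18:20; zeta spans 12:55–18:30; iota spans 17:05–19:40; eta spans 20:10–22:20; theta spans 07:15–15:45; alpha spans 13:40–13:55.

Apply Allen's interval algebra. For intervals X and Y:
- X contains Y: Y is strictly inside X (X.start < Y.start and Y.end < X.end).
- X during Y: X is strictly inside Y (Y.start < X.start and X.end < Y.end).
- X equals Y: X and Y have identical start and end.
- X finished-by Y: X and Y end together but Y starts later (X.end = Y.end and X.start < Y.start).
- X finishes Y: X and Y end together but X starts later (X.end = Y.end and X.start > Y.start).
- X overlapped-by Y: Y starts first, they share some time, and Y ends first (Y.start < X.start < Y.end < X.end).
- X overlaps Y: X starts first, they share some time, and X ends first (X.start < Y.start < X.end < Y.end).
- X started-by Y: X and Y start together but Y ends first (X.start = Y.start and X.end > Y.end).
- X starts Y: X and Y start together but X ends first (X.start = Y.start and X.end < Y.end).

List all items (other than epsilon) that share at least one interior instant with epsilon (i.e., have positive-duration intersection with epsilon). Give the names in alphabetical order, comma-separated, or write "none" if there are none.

Target epsilon = [15:05, 19:25].
alpha [13:40, 13:55] → before → no.
beta [13:25, 21:15] → contains → yes.
delta [13:55, 18:45] → overlaps → yes.
eta [20:10, 22:20] → after → no.
iota [17:05, 19:40] → overlapped-by → yes.
mu [18:00, 18:20] → during → yes.
theta [07:15, 15:45] → overlaps → yes.
zeta [12:55, 18:30] → overlaps → yes.
Result: beta, delta, iota, mu, theta, zeta.

beta, delta, iota, mu, theta, zeta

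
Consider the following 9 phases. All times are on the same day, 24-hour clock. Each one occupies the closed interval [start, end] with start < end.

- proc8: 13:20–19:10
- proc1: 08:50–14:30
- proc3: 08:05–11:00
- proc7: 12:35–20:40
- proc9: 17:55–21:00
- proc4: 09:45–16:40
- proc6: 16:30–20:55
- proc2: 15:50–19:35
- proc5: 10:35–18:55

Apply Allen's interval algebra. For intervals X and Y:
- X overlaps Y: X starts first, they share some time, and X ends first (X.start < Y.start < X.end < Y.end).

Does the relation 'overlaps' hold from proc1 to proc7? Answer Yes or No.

proc1 = [08:50, 14:30], proc7 = [12:35, 20:40].
Actual relation of proc1 to proc7: overlaps.
Asked whether 'overlaps' holds → Yes.

Yes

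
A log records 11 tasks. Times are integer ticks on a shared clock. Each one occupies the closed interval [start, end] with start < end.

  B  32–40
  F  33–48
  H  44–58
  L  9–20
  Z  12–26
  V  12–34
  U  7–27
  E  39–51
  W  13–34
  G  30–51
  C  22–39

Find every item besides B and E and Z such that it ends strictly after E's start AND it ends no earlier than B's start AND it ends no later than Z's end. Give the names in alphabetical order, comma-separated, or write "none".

Conditions: its end is strictly after E's start (X.end > 39) AND its end is no earlier than B's start (X.end >= 32) AND its end is no later than Z's end (X.end <= 26).
C: end 39 > 39? ✗; end 39 >= 32? ✓; end 39 <= 26? ✗ → no.
F: end 48 > 39? ✓; end 48 >= 32? ✓; end 48 <= 26? ✗ → no.
G: end 51 > 39? ✓; end 51 >= 32? ✓; end 51 <= 26? ✗ → no.
H: end 58 > 39? ✓; end 58 >= 32? ✓; end 58 <= 26? ✗ → no.
L: end 20 > 39? ✗; end 20 >= 32? ✗; end 20 <= 26? ✓ → no.
U: end 27 > 39? ✗; end 27 >= 32? ✗; end 27 <= 26? ✗ → no.
V: end 34 > 39? ✗; end 34 >= 32? ✓; end 34 <= 26? ✗ → no.
W: end 34 > 39? ✗; end 34 >= 32? ✓; end 34 <= 26? ✗ → no.
Result: none.

none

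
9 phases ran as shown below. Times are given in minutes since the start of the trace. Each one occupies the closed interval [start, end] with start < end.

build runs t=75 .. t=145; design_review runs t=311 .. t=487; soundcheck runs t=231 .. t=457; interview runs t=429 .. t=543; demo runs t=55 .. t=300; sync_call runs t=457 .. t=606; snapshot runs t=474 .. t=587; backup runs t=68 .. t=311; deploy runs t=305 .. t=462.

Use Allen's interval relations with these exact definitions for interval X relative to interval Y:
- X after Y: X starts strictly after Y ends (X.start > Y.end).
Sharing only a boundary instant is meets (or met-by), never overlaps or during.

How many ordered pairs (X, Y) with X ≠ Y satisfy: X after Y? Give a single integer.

Checking all 72 ordered pairs for relation 'after'; matching pairs in alphabetical order:
(deploy, build): deploy after build ✓
(deploy, demo): deploy after demo ✓
(design_review, build): design_review after build ✓
(design_review, demo): design_review after demo ✓
(interview, backup): interview after backup ✓
(interview, build): interview after build ✓
(interview, demo): interview after demo ✓
(snapshot, backup): snapshot after backup ✓
(snapshot, build): snapshot after build ✓
(snapshot, demo): snapshot after demo ✓
(snapshot, deploy): snapshot after deploy ✓
(snapshot, soundcheck): snapshot after soundcheck ✓
(soundcheck, build): soundcheck after build ✓
(sync_call, backup): sync_call after backup ✓
(sync_call, build): sync_call after build ✓
(sync_call, demo): sync_call after demo ✓
Count: 16.

16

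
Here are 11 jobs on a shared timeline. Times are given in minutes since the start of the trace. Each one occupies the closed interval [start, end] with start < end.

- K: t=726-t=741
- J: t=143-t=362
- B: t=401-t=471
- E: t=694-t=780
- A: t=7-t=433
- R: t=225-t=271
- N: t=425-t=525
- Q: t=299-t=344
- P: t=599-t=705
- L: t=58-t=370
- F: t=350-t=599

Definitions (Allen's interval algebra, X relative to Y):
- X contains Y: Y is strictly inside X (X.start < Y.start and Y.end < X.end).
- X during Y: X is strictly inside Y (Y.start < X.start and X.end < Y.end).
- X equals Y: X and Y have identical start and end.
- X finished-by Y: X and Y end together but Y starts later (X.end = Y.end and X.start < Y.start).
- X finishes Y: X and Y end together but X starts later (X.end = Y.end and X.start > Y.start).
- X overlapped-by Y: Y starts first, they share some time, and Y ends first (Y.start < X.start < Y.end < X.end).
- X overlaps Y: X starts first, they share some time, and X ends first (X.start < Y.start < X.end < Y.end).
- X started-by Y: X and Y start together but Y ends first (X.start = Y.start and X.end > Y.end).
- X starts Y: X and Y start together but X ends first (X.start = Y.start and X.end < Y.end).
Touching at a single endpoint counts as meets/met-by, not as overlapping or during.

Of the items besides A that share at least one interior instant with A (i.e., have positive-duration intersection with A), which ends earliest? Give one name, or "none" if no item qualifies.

R

Target A = [t=7, t=433].
B [t=401, t=471] → overlapped-by → candidate.
E [t=694, t=780] → after → excluded.
F [t=350, t=599] → overlapped-by → candidate.
J [t=143, t=362] → during → candidate.
K [t=726, t=741] → after → excluded.
L [t=58, t=370] → during → candidate.
N [t=425, t=525] → overlapped-by → candidate.
P [t=599, t=705] → after → excluded.
Q [t=299, t=344] → during → candidate.
R [t=225, t=271] → during → candidate.
Among candidates, earliest end is t=271 → R.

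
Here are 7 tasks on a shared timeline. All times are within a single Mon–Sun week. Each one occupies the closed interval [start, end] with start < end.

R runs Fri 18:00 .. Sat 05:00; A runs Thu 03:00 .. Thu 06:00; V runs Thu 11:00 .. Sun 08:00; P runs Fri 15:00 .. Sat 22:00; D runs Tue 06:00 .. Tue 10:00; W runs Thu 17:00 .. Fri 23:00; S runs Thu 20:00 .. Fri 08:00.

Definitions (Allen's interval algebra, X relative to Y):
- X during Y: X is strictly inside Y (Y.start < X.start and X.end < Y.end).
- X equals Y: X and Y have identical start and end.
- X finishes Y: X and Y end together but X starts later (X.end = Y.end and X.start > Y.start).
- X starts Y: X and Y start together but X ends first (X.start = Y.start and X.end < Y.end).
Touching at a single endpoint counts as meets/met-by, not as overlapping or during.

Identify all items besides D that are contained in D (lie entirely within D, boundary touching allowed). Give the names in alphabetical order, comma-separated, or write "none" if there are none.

Target D = [Tue 06:00, Tue 10:00].
A [Thu 03:00, Thu 06:00] → after → no.
P [Fri 15:00, Sat 22:00] → after → no.
R [Fri 18:00, Sat 05:00] → after → no.
S [Thu 20:00, Fri 08:00] → after → no.
V [Thu 11:00, Sun 08:00] → after → no.
W [Thu 17:00, Fri 23:00] → after → no.
Result: none.

none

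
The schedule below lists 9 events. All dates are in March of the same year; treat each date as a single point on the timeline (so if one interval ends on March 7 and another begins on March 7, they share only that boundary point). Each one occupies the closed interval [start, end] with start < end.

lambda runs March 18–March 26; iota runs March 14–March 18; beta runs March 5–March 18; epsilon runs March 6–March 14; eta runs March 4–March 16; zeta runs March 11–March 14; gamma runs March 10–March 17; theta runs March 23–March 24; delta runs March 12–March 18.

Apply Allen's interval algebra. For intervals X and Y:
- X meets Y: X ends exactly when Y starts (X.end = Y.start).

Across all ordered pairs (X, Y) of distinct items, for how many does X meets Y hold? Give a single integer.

5

Checking all 72 ordered pairs for relation 'meets'; matching pairs in alphabetical order:
(beta, lambda): beta meets lambda ✓
(delta, lambda): delta meets lambda ✓
(epsilon, iota): epsilon meets iota ✓
(iota, lambda): iota meets lambda ✓
(zeta, iota): zeta meets iota ✓
Count: 5.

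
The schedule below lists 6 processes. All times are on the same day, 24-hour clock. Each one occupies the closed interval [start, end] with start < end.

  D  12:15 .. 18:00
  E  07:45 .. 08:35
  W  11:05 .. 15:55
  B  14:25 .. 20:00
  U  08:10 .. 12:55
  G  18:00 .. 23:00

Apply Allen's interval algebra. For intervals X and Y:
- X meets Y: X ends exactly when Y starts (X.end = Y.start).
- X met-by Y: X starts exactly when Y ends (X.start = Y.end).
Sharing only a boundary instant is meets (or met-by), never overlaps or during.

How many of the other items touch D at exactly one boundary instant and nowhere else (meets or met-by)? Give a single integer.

1

Target D = [12:15, 18:00].
B [14:25, 20:00] → overlapped-by → no.
E [07:45, 08:35] → before → no.
G [18:00, 23:00] → met-by → counts.
U [08:10, 12:55] → overlaps → no.
W [11:05, 15:55] → overlaps → no.
Total: 1.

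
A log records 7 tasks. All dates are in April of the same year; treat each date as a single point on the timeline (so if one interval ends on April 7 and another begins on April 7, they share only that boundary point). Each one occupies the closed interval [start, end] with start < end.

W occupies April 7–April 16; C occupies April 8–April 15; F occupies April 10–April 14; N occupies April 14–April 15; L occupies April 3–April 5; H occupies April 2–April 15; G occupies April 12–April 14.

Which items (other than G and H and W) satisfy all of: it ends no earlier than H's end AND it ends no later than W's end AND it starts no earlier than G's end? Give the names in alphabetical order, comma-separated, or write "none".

Conditions: its end is no earlier than H's end (X.end >= April 15) AND its end is no later than W's end (X.end <= April 16) AND its start is no earlier than G's end (X.start >= April 14).
C: end April 15 >= April 15? ✓; end April 15 <= April 16? ✓; start April 8 >= April 14? ✗ → no.
F: end April 14 >= April 15? ✗; end April 14 <= April 16? ✓; start April 10 >= April 14? ✗ → no.
L: end April 5 >= April 15? ✗; end April 5 <= April 16? ✓; start April 3 >= April 14? ✗ → no.
N: end April 15 >= April 15? ✓; end April 15 <= April 16? ✓; start April 14 >= April 14? ✓ → yes.
Result: N.

N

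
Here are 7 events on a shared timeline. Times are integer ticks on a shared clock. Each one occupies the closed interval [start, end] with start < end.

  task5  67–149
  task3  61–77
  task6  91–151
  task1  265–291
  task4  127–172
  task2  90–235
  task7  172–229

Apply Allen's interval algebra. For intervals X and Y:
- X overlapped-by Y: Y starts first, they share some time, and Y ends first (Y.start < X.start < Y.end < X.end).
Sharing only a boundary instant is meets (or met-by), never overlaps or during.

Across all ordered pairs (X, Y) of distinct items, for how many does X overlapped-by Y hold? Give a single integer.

Checking all 42 ordered pairs for relation 'overlapped-by'; matching pairs in alphabetical order:
(task2, task5): task2 overlapped-by task5 ✓
(task4, task5): task4 overlapped-by task5 ✓
(task4, task6): task4 overlapped-by task6 ✓
(task5, task3): task5 overlapped-by task3 ✓
(task6, task5): task6 overlapped-by task5 ✓
Count: 5.

5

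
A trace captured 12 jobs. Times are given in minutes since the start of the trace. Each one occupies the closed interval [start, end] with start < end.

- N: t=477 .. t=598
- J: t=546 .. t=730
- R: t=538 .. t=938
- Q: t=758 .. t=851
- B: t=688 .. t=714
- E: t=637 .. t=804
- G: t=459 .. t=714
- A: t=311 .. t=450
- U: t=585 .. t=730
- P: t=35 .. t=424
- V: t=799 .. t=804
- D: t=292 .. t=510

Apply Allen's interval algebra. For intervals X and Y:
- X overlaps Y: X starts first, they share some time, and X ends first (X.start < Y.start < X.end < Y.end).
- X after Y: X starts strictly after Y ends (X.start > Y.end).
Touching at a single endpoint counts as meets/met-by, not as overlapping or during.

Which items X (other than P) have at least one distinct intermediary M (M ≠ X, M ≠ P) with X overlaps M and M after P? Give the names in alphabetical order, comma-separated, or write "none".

D, E, G, J, N, U

Target P = [t=35, t=424].
Intermediaries M with M after P: B, E, G, J, N, Q, R, U, V.
Via B — items with X overlaps B: none.
Via E — items with X overlaps E: G, J, U.
Via G — items with X overlaps G: D.
Via J — items with X overlaps J: G, N.
Via N — items with X overlaps N: D.
Via Q — items with X overlaps Q: E.
Via R — items with X overlaps R: G, N.
Via U — items with X overlaps U: G, N.
Via V — items with X overlaps V: none.
Union: D, E, G, J, N, U.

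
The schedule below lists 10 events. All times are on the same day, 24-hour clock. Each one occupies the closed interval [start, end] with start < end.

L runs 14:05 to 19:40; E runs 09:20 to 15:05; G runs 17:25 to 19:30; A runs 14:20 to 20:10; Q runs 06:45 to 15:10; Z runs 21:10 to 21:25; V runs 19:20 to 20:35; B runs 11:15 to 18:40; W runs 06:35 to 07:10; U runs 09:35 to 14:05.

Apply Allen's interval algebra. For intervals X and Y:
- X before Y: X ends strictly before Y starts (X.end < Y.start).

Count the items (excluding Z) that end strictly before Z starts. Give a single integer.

Target Z = [21:10, 21:25].
A [14:20, 20:10] → before → counts.
B [11:15, 18:40] → before → counts.
E [09:20, 15:05] → before → counts.
G [17:25, 19:30] → before → counts.
L [14:05, 19:40] → before → counts.
Q [06:45, 15:10] → before → counts.
U [09:35, 14:05] → before → counts.
V [19:20, 20:35] → before → counts.
W [06:35, 07:10] → before → counts.
Total: 9.

9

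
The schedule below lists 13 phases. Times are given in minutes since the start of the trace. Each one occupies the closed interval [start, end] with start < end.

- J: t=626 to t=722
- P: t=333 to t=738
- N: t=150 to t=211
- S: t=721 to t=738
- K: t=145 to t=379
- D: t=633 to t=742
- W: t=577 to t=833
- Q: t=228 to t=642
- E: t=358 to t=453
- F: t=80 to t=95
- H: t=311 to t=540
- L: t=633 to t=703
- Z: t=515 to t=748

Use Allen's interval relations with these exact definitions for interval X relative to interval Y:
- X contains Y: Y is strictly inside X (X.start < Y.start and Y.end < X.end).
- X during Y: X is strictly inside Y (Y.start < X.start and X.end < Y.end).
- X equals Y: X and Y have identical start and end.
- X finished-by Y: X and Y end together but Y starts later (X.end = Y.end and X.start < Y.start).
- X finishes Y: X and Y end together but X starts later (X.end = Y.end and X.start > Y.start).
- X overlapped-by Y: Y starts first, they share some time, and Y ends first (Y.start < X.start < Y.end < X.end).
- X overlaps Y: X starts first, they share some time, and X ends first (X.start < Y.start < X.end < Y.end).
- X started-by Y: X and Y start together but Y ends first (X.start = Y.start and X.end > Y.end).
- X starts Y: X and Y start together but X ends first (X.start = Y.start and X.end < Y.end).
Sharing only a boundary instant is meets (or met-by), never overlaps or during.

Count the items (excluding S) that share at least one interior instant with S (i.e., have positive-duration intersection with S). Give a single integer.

5

Target S = [t=721, t=738].
D [t=633, t=742] → contains → counts.
E [t=358, t=453] → before → no.
F [t=80, t=95] → before → no.
H [t=311, t=540] → before → no.
J [t=626, t=722] → overlaps → counts.
K [t=145, t=379] → before → no.
L [t=633, t=703] → before → no.
N [t=150, t=211] → before → no.
P [t=333, t=738] → finished-by → counts.
Q [t=228, t=642] → before → no.
W [t=577, t=833] → contains → counts.
Z [t=515, t=748] → contains → counts.
Total: 5.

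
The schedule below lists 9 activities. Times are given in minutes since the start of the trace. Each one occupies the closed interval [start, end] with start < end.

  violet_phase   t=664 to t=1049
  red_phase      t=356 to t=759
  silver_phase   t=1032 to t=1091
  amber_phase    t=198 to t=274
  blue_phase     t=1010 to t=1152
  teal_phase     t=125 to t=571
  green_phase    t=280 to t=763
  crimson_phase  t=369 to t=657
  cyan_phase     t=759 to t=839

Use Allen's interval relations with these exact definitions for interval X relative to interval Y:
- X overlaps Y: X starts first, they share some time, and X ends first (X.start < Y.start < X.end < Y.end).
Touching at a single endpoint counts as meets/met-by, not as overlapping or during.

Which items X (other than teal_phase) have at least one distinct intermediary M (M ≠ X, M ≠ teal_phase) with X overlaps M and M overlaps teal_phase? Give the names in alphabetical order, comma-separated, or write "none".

Target teal_phase = [t=125, t=571].
Intermediaries M with M overlaps teal_phase: none.
Union: none.

none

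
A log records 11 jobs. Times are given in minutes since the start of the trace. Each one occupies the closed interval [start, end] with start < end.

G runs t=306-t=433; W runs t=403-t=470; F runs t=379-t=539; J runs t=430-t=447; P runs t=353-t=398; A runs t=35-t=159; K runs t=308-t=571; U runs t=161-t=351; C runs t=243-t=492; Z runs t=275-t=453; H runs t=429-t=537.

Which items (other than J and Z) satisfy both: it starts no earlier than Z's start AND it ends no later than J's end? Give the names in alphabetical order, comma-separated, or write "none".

Conditions: its start is no earlier than Z's start (X.start >= t=275) AND its end is no later than J's end (X.end <= t=447).
A: start t=35 >= t=275? ✗; end t=159 <= t=447? ✓ → no.
C: start t=243 >= t=275? ✗; end t=492 <= t=447? ✗ → no.
F: start t=379 >= t=275? ✓; end t=539 <= t=447? ✗ → no.
G: start t=306 >= t=275? ✓; end t=433 <= t=447? ✓ → yes.
H: start t=429 >= t=275? ✓; end t=537 <= t=447? ✗ → no.
K: start t=308 >= t=275? ✓; end t=571 <= t=447? ✗ → no.
P: start t=353 >= t=275? ✓; end t=398 <= t=447? ✓ → yes.
U: start t=161 >= t=275? ✗; end t=351 <= t=447? ✓ → no.
W: start t=403 >= t=275? ✓; end t=470 <= t=447? ✗ → no.
Result: G, P.

G, P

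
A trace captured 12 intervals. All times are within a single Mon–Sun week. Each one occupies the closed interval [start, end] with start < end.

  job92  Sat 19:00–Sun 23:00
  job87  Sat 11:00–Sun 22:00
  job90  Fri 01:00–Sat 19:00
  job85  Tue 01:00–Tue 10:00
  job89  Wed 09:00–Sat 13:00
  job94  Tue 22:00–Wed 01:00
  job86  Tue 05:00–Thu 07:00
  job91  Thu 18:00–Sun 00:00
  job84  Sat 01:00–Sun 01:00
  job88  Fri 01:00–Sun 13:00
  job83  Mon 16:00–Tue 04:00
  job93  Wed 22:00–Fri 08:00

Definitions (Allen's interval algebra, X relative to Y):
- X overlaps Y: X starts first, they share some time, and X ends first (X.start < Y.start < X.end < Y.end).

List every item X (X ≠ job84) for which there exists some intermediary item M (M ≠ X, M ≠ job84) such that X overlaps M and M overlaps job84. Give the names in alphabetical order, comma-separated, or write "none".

job86, job89, job93

Target job84 = [Sat 01:00, Sun 01:00].
Intermediaries M with M overlaps job84: job89, job90, job91.
Via job89 — items with X overlaps job89: job86.
Via job90 — items with X overlaps job90: job89, job93.
Via job91 — items with X overlaps job91: job89, job93.
Union: job86, job89, job93.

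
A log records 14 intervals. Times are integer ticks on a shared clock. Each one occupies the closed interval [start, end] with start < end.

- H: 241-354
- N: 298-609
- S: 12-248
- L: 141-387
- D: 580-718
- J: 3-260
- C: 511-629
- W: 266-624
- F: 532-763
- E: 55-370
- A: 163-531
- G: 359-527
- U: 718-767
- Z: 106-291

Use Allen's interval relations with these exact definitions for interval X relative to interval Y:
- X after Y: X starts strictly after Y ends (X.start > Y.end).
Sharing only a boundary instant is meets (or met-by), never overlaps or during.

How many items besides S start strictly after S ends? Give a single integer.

7

Target S = [12, 248].
A [163, 531] → overlapped-by → no.
C [511, 629] → after → counts.
D [580, 718] → after → counts.
E [55, 370] → overlapped-by → no.
F [532, 763] → after → counts.
G [359, 527] → after → counts.
H [241, 354] → overlapped-by → no.
J [3, 260] → contains → no.
L [141, 387] → overlapped-by → no.
N [298, 609] → after → counts.
U [718, 767] → after → counts.
W [266, 624] → after → counts.
Z [106, 291] → overlapped-by → no.
Total: 7.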